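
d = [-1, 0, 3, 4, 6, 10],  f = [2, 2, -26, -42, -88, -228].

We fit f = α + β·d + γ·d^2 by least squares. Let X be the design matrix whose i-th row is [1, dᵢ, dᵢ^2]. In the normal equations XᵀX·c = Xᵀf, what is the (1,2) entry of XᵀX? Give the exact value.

Row 1 ↔ basis 1, column 2 ↔ basis d, so (XᵀX)_{1,2} = Σᵢ d = (1)·(-1) + (1)·(0) + (1)·(3) + (1)·(4) + (1)·(6) + (1)·(10) = 22.

22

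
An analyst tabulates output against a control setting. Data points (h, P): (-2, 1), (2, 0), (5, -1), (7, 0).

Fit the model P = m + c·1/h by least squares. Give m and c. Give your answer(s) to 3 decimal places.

m = 0.113, c = -1.318

Forming MᵀM = [[4, 12/35]; [12/35, 1373/2450]] and MᵀP = [0, -7/10]ᵀ gives MᵀM·[m, c]ᵀ = MᵀP.
Δ = 4·(1373/2450) − (12/35)² = 2602/1225.
m = (0·(1373/2450) − (12/35)·(-7/10))/(2602/1225) = 147/1301; c = (4·(-7/10) − (12/35)·0)/(2602/1225) = -1715/1301.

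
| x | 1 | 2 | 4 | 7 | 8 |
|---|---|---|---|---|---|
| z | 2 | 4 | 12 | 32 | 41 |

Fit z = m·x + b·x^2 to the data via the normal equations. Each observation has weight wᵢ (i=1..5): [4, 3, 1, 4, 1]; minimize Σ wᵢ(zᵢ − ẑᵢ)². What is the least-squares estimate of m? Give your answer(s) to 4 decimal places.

m = 1.0653

With design matrix M, MᵀWM = [[292, 1976]; [1976, 14008]] and MᵀWz = [1304, 9144]ᵀ.
det = 292·14008 − 1976² = 185760.
m = (1304·14008 − 1976·9144)/185760 = 6184/5805; b = (292·9144 − 1976·1304)/185760 = 2917/5805.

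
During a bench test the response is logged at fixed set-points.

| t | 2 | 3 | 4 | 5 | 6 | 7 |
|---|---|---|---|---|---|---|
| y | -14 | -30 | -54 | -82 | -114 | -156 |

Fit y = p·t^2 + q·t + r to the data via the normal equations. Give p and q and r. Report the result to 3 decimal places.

The normal equations are: 4675·p + 783·q + 139·r = -14988;  783·p + 139·q + 27·r = -2520;  139·p + 27·q + 6·r = -450.
Inverting the 3×3 Gram matrix, [p, q, r]ᵀ = [-81/28, -9/4, 15/7]ᵀ.

p = -2.893, q = -2.250, r = 2.143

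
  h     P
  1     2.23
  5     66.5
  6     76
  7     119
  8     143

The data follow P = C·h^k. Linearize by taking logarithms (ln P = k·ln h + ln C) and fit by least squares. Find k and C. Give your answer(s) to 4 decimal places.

k = 2.0158, C = 2.2711

Let Y = ln P. Fitting Y = k·ln h + ln C by least squares:
AᵀA = [[13.9113, 7.4265]; [7.4265, 5]], rhs = [34.1345, 19.0719]ᵀ  (here Σln h = 7.4265, Σ(ln h)² = 13.9113, Σln P = 19.0719, Σln h·ln P = 34.1345).
Δ = 13.9113·5 − (7.4265)² = 14.4030; k = (34.1345·5 − 7.4265·19.0719)/14.4030 = 2.01581, ln C = (13.9113·19.0719 − 7.4265·34.1345)/14.4030 = 0.82027, so C = exp(0.82027) = 2.27112.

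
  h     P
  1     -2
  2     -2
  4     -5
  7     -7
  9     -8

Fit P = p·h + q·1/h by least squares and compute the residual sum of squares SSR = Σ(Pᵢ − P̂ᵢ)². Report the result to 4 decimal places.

The normal system XᵀX·[p, q]ᵀ = XᵀP is [[151, 5]; [5, 85429/63504]]·[p, q]ᵀ = [-147, -221/36]ᵀ.
Eliminating q: (85429/63504)·(row 1) − 5·(row 2) gives (11312179/63504)·p = (85429/63504)·(-147) − 5·(-221/36) = -72169/432, so p = -10608843/11312179.
Then q = ((-221/36) − 5·(-10608843/11312179))/(85429/63504) = -12191004/11312179.
Residuals: 175489/11312179, 4688830/11312179, -11077772/11312179, -3181780/11312179, 6336711/11312179; SSR = 17238994/11312179.

SSR = 1.5239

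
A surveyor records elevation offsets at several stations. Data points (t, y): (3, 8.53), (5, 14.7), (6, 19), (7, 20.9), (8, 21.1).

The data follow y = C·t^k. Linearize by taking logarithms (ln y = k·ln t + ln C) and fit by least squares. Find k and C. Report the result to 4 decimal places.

Linearized form: ln y = k·ln t + ln C. From the 5 transformed points,
Sums: Σln t = 8.5252, Σ(ln t)² = 15.1183, Σln y = 13.8649, Σln t·ln y = 24.2125.
Normal system: [[15.1183, 8.5252]; [8.5252, 5]]·[k, ln C]ᵀ = [24.2125, 13.8649]ᵀ.
Slope k = (n·Σln t·ln y − Σln t·Σln y)/(n·Σ(ln t)² − (Σln t)²) = (5·24.2125 − 8.5252·13.8649)/2.9130 = 0.98246; ln C = (Σln y − k·Σln t)/n = 1.09786, so C = exp(1.09786) = 2.99774.

k = 0.9825, C = 2.9977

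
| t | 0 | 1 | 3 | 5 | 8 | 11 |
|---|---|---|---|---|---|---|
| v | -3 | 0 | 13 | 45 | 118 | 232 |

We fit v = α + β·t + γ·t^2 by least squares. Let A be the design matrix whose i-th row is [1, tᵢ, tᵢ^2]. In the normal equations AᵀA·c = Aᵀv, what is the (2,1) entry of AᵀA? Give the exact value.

28

Row 2 ↔ basis t, column 1 ↔ basis 1, so (AᵀA)_{2,1} = Σᵢ t = (0)·(1) + (1)·(1) + (3)·(1) + (5)·(1) + (8)·(1) + (11)·(1) = 28.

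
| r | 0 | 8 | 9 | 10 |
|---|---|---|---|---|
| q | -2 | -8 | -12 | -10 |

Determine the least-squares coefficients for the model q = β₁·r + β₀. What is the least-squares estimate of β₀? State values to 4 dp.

Normal-equation sums: Σr·r = 245, Σr = 27, Σ1 = 4.
Moment sums: Σr·q = -272, Σq = -32.
Determinant 245·4 − 27² = 251.
β₁ = ((-272)·4 − 27·(-32))/251 = -224/251; β₀ = (245·(-32) − 27·(-272))/251 = -496/251.

β₀ = -1.9761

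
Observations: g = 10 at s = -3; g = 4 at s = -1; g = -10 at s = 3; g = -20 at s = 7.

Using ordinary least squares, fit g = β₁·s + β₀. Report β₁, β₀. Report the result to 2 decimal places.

XᵀX·[β₁, β₀]ᵀ = Xᵀg reads: 68·β₁ + 6·β₀ = -204;  6·β₁ + 4·β₀ = -16.
Δ = 68·4 − 6² = 236.
β₁ = ((-204)·4 − 6·(-16))/236 = -180/59; β₀ = (68·(-16) − 6·(-204))/236 = 34/59.

β₁ = -3.05, β₀ = 0.58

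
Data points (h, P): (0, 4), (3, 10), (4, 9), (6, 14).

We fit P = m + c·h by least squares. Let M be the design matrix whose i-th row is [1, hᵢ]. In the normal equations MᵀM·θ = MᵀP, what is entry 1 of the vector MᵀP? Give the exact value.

37

Entry 1 ↔ basis 1, so (MᵀP)_{1} = Σᵢ Pᵢ = (1)·(4) + (1)·(10) + (1)·(9) + (1)·(14) = 37.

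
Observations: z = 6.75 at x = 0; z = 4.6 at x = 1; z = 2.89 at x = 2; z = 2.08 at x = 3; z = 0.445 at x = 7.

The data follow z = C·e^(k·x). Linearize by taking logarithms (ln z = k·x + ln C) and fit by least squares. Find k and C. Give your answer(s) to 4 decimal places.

Linearized form: ln z = k·x + ln C. From the 5 transformed points,
XᵀX = [[63.0000, 13.0000]; [13.0000, 5]], rhs = [0.1779, 4.4195]ᵀ  (here Σx = 13.0000, Σ(x)² = 63.0000, Σln z = 4.4195, Σx·ln z = 0.1779).
Solving (det = 146.0000): k = -0.38743, ln C = 1.89122, so C = exp(1.89122) = 6.62746.

k = -0.3874, C = 6.6275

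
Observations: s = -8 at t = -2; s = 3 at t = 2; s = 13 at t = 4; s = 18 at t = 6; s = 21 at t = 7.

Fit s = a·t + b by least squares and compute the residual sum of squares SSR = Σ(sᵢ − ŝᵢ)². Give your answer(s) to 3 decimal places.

SSR = 6.047

Entries of AᵀA: Σt·t = 109, Σt = 17, Σ1 = 5.
Right-hand side: Σt·s = 329, Σs = 47.
Determinant 109·5 − 17² = 256.
a = (329·5 − 17·47)/256 = 423/128; b = (109·47 − 17·329)/256 = -235/128.
Residuals: 57/128, -227/128, 207/128, 1/128, -19/64; SSR = 387/64.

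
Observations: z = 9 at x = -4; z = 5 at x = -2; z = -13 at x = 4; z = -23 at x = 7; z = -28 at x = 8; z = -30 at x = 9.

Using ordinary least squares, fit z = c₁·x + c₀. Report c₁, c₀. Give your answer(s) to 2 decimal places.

c₁ = -3.08, c₀ = -2.05

Compute the Gram sums: Σx·x = 230, Σx = 22, Σ1 = 6.
For Aᵀz: Σx·z = -753, Σz = -80.
AᵀA·[c₁, c₀]ᵀ = Aᵀz becomes [[230, 22]; [22, 6]]·[c₁, c₀]ᵀ = [-753, -80]ᵀ.
Eliminating c₀: 6·(row 1) − 22·(row 2) gives 896·c₁ = 6·(-753) − 22·(-80) = -2758, so c₁ = -197/64.
Then c₀ = ((-80) − 22·(-197/64))/6 = -131/64.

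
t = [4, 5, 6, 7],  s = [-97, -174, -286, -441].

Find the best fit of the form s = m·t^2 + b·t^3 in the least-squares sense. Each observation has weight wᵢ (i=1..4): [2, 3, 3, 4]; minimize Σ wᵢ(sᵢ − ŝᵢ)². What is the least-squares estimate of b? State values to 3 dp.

b = -1.011

MᵀWM·[m, b]ᵀ = MᵀWs reads: 15879·m + 101979·b = -133478;  101979·m + 665631·b = -868046.
Eliminating b: 665631·(row 1) − 101979·(row 2) gives 169838208·m = 665631·(-133478) − 101979·(-868046) = -324631584, so m = -375731/196572.
Then b = ((-868046) − 101979·(-375731/196572))/665631 = -1789057/1769148.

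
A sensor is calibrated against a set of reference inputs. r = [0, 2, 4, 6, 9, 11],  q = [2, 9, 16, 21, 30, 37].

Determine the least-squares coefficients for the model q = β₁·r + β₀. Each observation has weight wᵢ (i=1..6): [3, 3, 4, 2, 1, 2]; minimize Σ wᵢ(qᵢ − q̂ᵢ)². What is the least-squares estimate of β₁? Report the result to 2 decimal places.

β₁ = 3.13

XᵀWX·[β₁, β₀]ᵀ = XᵀWq reads: 471·β₁ + 65·β₀ = 1646;  65·β₁ + 15·β₀ = 243.
Δ = 471·15 − 65² = 2840.
β₁ = (1646·15 − 65·243)/2840 = 1779/568; β₀ = (471·243 − 65·1646)/2840 = 7463/2840.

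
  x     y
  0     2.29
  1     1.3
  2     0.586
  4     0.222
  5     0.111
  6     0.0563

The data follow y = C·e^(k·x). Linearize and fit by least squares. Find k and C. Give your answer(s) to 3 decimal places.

k = -0.607, C = 2.267

Taking logs, ln y = k·x + ln C, so regress ln y on x.
Over the data: Σx = 18.0000, Σ(x)² = 82.0000, Σln y = -6.0239, Σx·ln y = -35.0803.
Normal system: [[82.0000, 18.0000]; [18.0000, 6]]·[k, ln C]ᵀ = [-35.0803, -6.0239]ᵀ.
Δ = 82.0000·6 − (18.0000)² = 168.0000; k = (-35.0803·6 − 18.0000·-6.0239)/168.0000 = -0.60745, ln C = (82.0000·-6.0239 − 18.0000·-35.0803)/168.0000 = 0.81838, so C = exp(0.81838) = 2.26682.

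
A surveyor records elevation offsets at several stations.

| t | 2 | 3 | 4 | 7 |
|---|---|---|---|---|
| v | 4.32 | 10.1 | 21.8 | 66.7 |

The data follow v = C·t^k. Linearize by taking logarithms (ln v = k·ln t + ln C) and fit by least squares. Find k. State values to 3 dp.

Linearized form: ln v = k·ln t + ln C. From the 4 transformed points,
XᵀX = [[7.3958, 5.1240]; [5.1240, 4]], rhs = [16.0005, 11.0579]ᵀ  (here Σln t = 5.1240, Σ(ln t)² = 7.3958, Σln v = 11.0579, Σln t·ln v = 16.0005).
Slope k = (n·Σln t·ln v − Σln t·Σln v)/(n·Σ(ln t)² − (Σln t)²) = (4·16.0005 − 5.1240·11.0579)/3.3281 = 2.20594; ln C = (Σln v − k·Σln t)/n = -0.06132.

k = 2.206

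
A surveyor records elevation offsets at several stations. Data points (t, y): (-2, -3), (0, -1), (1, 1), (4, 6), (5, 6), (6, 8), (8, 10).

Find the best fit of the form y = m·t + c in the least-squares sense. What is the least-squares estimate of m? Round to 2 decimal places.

m = 1.36

With design matrix A, AᵀA = [[146, 22]; [22, 7]] and Aᵀy = [189, 27]ᵀ.
Δ = 146·7 − 22² = 538.
m = (189·7 − 22·27)/538 = 729/538; c = (146·27 − 22·189)/538 = -108/269.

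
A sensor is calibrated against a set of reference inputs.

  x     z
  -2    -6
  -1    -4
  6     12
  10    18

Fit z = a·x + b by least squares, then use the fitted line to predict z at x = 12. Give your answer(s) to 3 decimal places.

From the data, Σx·x = 141, Σx = 13, Σ1 = 4.
And Σx·z = 268, Σz = 20.
So MᵀM·[a, b]ᵀ = Mᵀz: [[141, 13]; [13, 4]]·[a, b]ᵀ = [268, 20]ᵀ.
Determinant 141·4 − 13² = 395.
a = (268·4 − 13·20)/395 = 812/395; b = (141·20 − 13·268)/395 = -664/395.
At x = 12: ẑ = (812/395)·(12) + (-664/395)·(1) = 1816/79.

ẑ = 22.987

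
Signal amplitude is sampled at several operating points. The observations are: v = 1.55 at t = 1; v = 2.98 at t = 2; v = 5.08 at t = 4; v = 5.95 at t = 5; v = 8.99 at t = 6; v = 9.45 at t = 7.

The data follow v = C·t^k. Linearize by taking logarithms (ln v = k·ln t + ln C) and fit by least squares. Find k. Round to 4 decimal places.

k = 0.9203

Let Y = ln v. Fitting Y = k·ln t + ln C by least squares:
Σln t = 7.4265, Σ(ln t)² = 11.9895, Σln v = 9.3810, Σln t·ln v = 14.1857.
Equations: 11.9895·k + 7.4265·ln C = 14.1857;  7.4265·k + 6·ln C = 9.3810.
Δ = 11.9895·6 − (7.4265)² = 16.7835; k = (14.1857·6 − 7.4265·9.3810)/16.7835 = 0.92030, ln C = (11.9895·9.3810 − 7.4265·14.1857)/16.7835 = 0.42439.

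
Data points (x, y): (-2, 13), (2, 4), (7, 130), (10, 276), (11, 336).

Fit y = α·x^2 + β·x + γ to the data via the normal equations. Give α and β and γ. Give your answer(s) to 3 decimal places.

α = 2.987, β = -1.979, γ = -3.214

Forming MᵀM = [[27074, 2674, 278]; [2674, 278, 28]; [278, 28, 5]] and Mᵀy = [74694, 7348, 759]ᵀ gives MᵀM·[α, β, γ]ᵀ = Mᵀy.
Row-reducing yields α = 99497/33306, β = -3139/1586, γ = -53518/16653.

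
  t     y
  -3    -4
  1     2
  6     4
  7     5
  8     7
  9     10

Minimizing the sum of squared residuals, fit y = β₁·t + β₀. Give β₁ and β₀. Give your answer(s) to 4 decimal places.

β₁ = 0.9787, β₀ = -0.5671

Compute the Gram sums: Σt·t = 240, Σt = 28, Σ1 = 6.
And Σt·y = 219, Σy = 24.
Eliminating β₀: 6·(row 1) − 28·(row 2) gives 656·β₁ = 6·219 − 28·24 = 642, so β₁ = 321/328.
Then β₀ = (24 − 28·(321/328))/6 = -93/164.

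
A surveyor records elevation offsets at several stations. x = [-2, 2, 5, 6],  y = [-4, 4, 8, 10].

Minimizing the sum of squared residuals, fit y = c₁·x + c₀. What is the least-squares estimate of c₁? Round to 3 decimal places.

Normal-equation sums: Σx·x = 69, Σx = 11, Σ1 = 4.
Moment sums: Σx·y = 116, Σy = 18.
AᵀA·[c₁, c₀]ᵀ = Aᵀy becomes [[69, 11]; [11, 4]]·[c₁, c₀]ᵀ = [116, 18]ᵀ.
Eliminating c₀: 4·(row 1) − 11·(row 2) gives 155·c₁ = 4·116 − 11·18 = 266, so c₁ = 266/155.
Then c₀ = (18 − 11·(266/155))/4 = -34/155.

c₁ = 1.716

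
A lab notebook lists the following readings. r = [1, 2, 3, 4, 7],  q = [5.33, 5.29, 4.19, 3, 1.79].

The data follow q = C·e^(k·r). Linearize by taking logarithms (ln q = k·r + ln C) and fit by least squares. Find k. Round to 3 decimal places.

k = -0.197

Taking logs, ln q = k·r + ln C, so regress ln q on r.
Σr = 17.0000, Σ(r)² = 79.0000, Σln q = 6.4527, Σr·ln q = 17.7730.
Equations: 79.0000·k + 17.0000·ln C = 17.7730;  17.0000·k + 5·ln C = 6.4527.
Solving (det = 106.0000): k = -0.19652, ln C = 1.95869.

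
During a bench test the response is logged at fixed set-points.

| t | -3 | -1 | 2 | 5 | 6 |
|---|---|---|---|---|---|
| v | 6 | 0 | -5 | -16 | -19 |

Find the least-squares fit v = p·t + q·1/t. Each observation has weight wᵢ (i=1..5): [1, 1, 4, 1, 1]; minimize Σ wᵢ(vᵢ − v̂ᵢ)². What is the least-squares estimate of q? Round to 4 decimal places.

q = 3.3298

Forming AᵀWA = [[87, 8]; [8, 1961/900]] and AᵀWv = [-252, -551/30]ᵀ gives AᵀWA·[p, q]ᵀ = AᵀWv.
Δ = 87·(1961/900) − 8² = 37669/300.
p = ((-252)·(1961/900) − 8·(-551/30))/(37669/300) = -120644/37669; q = (87·(-551/30) − 8·(-252))/(37669/300) = 125430/37669.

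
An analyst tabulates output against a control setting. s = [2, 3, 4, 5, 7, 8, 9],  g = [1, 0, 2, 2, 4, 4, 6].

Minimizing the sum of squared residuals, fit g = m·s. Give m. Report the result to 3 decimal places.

Compute the Gram sums: Σs·s = 248.
For Mᵀg: Σs·g = 134.
Normal equations: [[248]]·[m]ᵀ = [134]ᵀ.
m = 134/248 = 0.540323.

m = 0.540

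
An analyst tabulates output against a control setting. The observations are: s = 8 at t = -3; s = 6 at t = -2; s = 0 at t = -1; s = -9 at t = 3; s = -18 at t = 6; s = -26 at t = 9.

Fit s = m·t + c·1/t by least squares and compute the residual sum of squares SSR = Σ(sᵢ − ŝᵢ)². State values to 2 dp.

SSR = 3.14

Entries of XᵀX: Σt·t = 140, Σt·1/t = 6, Σ1/t·1/t = 245/162.
Moment sums: Σt·s = -405, Σ1/t·s = -131/9.
XᵀX·[m, c]ᵀ = Xᵀs becomes [[140, 6]; [6, 245/162]]·[m, c]ᵀ = [-405, -131/9]ᵀ.
det = 140·(245/162) − 6² = 14234/81.
m = ((-405)·(245/162) − 6·(-131/9))/(14234/81) = -85077/28468; c = (140·(-131/9) − 6·(-405))/(14234/81) = 15885/7117.
Residuals: -6307/28468, 8106/7117, -21537/28468, -22161/28468, -3138/7117, 18465/28468; SSR = 89383/28468.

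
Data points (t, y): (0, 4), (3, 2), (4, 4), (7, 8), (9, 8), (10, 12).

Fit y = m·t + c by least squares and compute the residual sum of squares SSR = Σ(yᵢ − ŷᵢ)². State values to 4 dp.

Compute the Gram sums: Σt·t = 255, Σt = 33, Σ1 = 6.
Moment sums: Σt·y = 270, Σy = 38.
Eliminating c: 6·(row 1) − 33·(row 2) gives 441·m = 6·270 − 33·38 = 366, so m = 122/147.
Then c = (38 − 33·(122/147))/6 = 260/147.
Residuals: 328/147, -332/147, -160/147, 62/147, -26/21, 284/147; SSR = 2456/147.

SSR = 16.7075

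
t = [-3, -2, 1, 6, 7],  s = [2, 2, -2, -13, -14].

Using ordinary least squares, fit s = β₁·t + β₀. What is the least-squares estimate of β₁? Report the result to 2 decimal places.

β₁ = -1.73

Sums needed: Σt·t = 99, Σt = 9, Σ1 = 5.
Moment sums: Σt·s = -188, Σs = -25.
Δ = 99·5 − 9² = 414.
β₁ = ((-188)·5 − 9·(-25))/414 = -715/414; β₀ = (99·(-25) − 9·(-188))/414 = -87/46.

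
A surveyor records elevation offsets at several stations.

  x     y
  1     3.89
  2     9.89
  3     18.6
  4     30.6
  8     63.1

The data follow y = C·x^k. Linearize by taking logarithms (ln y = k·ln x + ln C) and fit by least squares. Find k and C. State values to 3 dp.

k = 1.370, C = 4.005

Taking logs, ln y = k·ln x + ln C, so regress ln y on ln x.
XᵀX = [[7.9333, 5.2575]; [5.2575, 5]], rhs = [18.1610, 14.1388]ᵀ  (here Σln x = 5.2575, Σ(ln x)² = 7.9333, Σln y = 14.1388, Σln x·ln y = 18.1610).
Δ = 7.9333·5 − (5.2575)² = 12.0252; k = (18.1610·5 − 5.2575·14.1388)/12.0252 = 1.36965, ln C = (7.9333·14.1388 − 5.2575·18.1610)/12.0252 = 1.38758, so C = exp(1.38758) = 4.00516.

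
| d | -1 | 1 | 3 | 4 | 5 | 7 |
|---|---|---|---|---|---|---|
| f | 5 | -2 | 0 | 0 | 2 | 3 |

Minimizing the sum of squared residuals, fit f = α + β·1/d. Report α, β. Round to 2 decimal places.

XᵀX·[α, β]ᵀ = Xᵀf reads: 6·α + (389/420)·β = 8;  (389/420)·α + (394081/176400)·β = -216/35.
(Σ1 = 6, Σ1/d = 389/420, Σ1/d·1/d = 394081/176400, Σf = 8, Σ1/d·f = -216/35.)
det = 6·(394081/176400) − (389/420)² = 442633/35280.
α = (8·(394081/176400) − (389/420)·(-216/35))/(442633/35280) = 4160936/2213165; β = (6·(-216/35) − (389/420)·8)/(442633/35280) = -1567776/442633.

α = 1.88, β = -3.54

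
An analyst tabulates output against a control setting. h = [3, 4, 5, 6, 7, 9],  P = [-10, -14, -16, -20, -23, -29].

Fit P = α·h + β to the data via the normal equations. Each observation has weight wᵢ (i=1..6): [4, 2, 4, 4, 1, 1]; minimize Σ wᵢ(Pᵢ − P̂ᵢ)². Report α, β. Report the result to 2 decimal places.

α = -3.19, β = -0.55

Normal-equation sums: Σwᵢ·h·h = 442, Σwᵢ·h = 80, Σwᵢ·1 = 16.
Moment sums: Σwᵢ·h·P = -1454, Σwᵢ·P = -264.
Normal equations: [[442, 80]; [80, 16]]·[α, β]ᵀ = [-1454, -264]ᵀ.
Determinant 442·16 − 80² = 672.
α = ((-1454)·16 − 80·(-264))/672 = -67/21; β = (442·(-264) − 80·(-1454))/672 = -23/42.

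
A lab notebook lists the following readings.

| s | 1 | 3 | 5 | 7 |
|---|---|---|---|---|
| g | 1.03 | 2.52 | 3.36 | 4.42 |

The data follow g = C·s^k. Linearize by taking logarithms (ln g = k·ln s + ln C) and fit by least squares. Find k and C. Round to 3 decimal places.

Taking logs, ln g = k·ln s + ln C, so regress ln g on ln s.
Σln s = 4.6540, Σ(ln s)² = 7.5838, Σln g = 3.6519, Σln s·ln g = 5.8578.
Equations: 7.5838·k + 4.6540·ln C = 5.8578;  4.6540·k + 4·ln C = 3.6519.
Solving (det = 8.6759): k = 0.74178, ln C = 0.04992, so C = exp(0.04992) = 1.05119.

k = 0.742, C = 1.051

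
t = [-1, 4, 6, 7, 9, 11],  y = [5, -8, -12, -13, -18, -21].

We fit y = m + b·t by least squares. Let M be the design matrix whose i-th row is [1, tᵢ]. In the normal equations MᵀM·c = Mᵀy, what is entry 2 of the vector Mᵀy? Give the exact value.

-593

Entry 2 ↔ basis t, so (Mᵀy)_{2} = Σᵢ (t)·yᵢ = (-1)·(5) + (4)·(-8) + (6)·(-12) + (7)·(-13) + (9)·(-18) + (11)·(-21) = -593.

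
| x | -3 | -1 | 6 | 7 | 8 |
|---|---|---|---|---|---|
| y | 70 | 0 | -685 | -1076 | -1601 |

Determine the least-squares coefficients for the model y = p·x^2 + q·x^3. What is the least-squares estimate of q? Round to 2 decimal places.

MᵀM·[p, q]ᵀ = Mᵀy reads: 7875·p + 57107·q = -179218;  57107·p + 427179·q = -1338630.
(Σx^2·x^2 = 7875, Σx^2·x^3 = 57107, Σx^3·x^3 = 427179, Σx^2·y = -179218, Σx^3·y = -1338630.)
Eliminating q: 427179·(row 1) − 57107·(row 2) gives 102825176·p = 427179·(-179218) − 57107·(-1338630) = -113022612, so p = -28255653/25706294.
Then q = ((-1338630) − 57107·(-28255653/25706294))/427179 = -76777231/25706294.

q = -2.99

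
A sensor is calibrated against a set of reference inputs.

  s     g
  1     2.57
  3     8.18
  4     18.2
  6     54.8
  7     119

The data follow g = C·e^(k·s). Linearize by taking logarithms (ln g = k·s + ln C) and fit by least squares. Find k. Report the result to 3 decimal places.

k = 0.634

Let Y = ln g. Fitting Y = k·s + ln C by least squares:
XᵀX = [[111.0000, 21.0000]; [21.0000, 5]], rhs = [76.3307, 14.7298]ᵀ  (here Σs = 21.0000, Σ(s)² = 111.0000, Σln g = 14.7298, Σs·ln g = 76.3307).
Δ = 111.0000·5 − (21.0000)² = 114.0000; k = (76.3307·5 − 21.0000·14.7298)/114.0000 = 0.63445, ln C = (111.0000·14.7298 − 21.0000·76.3307)/114.0000 = 0.28129.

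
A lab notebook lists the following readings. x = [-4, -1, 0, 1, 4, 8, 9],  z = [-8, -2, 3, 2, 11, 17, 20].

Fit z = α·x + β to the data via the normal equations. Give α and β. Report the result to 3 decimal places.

α = 2.117, β = 1.001

From the data, Σx·x = 179, Σx = 17, Σ1 = 7.
Moment sums: Σx·z = 396, Σz = 43.
So MᵀM·[α, β]ᵀ = Mᵀz: [[179, 17]; [17, 7]]·[α, β]ᵀ = [396, 43]ᵀ.
Determinant 179·7 − 17² = 964.
α = (396·7 − 17·43)/964 = 2041/964; β = (179·43 − 17·396)/964 = 965/964.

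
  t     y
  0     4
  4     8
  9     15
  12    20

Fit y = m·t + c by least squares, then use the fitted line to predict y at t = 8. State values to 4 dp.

Normal-equation sums: Σt·t = 241, Σt = 25, Σ1 = 4.
Moment sums: Σt·y = 407, Σy = 47.
XᵀX·[m, c]ᵀ = Xᵀy becomes [[241, 25]; [25, 4]]·[m, c]ᵀ = [407, 47]ᵀ.
Eliminating c: 4·(row 1) − 25·(row 2) gives 339·m = 4·407 − 25·47 = 453, so m = 151/113.
Then c = (47 − 25·(151/113))/4 = 384/113.
At t = 8: ŷ = (151/113)·(8) + (384/113)·(1) = 1592/113.

ŷ = 14.0885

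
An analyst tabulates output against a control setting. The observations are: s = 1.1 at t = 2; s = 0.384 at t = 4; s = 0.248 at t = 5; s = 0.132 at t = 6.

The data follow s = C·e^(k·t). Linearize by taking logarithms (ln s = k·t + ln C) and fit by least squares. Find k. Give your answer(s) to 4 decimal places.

With ln sᵢ as the transformed response and tᵢ as the regressor:
Σt = 17.0000, Σ(t)² = 81.0000, Σln s = -4.2811, Σt·ln s = -22.7592.
Equations: 81.0000·k + 17.0000·ln C = -22.7592;  17.0000·k + 4·ln C = -4.2811.
Δ = 81.0000·4 − (17.0000)² = 35.0000; k = (-22.7592·4 − 17.0000·-4.2811)/35.0000 = -0.52167, ln C = (81.0000·-4.2811 − 17.0000·-22.7592)/35.0000 = 1.14681.

k = -0.5217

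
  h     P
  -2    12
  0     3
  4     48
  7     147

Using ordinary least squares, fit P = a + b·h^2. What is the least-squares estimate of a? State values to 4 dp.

MᵀM·[a, b]ᵀ = MᵀP reads: 4·a + 69·b = 210;  69·a + 2673·b = 8019.
det = 4·2673 − 69² = 5931.
a = (210·2673 − 69·8019)/5931 = 891/659; b = (4·8019 − 69·210)/5931 = 1954/659.

a = 1.3520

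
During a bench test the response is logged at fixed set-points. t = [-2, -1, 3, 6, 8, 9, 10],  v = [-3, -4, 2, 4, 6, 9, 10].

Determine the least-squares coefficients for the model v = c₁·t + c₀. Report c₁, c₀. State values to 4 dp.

With design matrix X, XᵀX = [[295, 33]; [33, 7]] and Xᵀv = [269, 24]ᵀ.
det = 295·7 − 33² = 976.
c₁ = (269·7 − 33·24)/976 = 1091/976; c₀ = (295·24 − 33·269)/976 = -1797/976.

c₁ = 1.1178, c₀ = -1.8412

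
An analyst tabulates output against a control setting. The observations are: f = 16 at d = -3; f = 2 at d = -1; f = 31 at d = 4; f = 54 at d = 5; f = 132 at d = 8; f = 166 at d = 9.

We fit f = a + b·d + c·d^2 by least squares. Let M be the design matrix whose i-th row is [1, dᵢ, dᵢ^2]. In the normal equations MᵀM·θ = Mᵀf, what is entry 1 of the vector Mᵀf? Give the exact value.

401

Entry 1 ↔ basis 1, so (Mᵀf)_{1} = Σᵢ fᵢ = (1)·(16) + (1)·(2) + (1)·(31) + (1)·(54) + (1)·(132) + (1)·(166) = 401.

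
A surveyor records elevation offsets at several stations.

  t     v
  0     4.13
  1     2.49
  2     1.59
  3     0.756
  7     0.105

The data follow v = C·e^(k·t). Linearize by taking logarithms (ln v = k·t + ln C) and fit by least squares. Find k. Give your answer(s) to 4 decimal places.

Taking logs, ln v = k·t + ln C, so regress ln v on t.
Σt = 13.0000, Σ(t)² = 63.0000, Σln v = 0.2608, Σt·ln v = -14.7760.
Equations: 63.0000·k + 13.0000·ln C = -14.7760;  13.0000·k + 5·ln C = 0.2608.
Slope k = (n·Σt·ln v − Σt·Σln v)/(n·Σ(t)² − (Σt)²) = (5·-14.7760 − 13.0000·0.2608)/146.0000 = -0.52925; ln C = (Σln v − k·Σt)/n = 1.42820.

k = -0.5292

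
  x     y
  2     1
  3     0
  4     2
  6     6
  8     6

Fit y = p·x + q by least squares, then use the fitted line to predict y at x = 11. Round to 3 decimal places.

ŷ = 9.897

AᵀA·[p, q]ᵀ = Aᵀy reads: 129·p + 23·q = 94;  23·p + 5·q = 15.
Determinant 129·5 − 23² = 116.
p = (94·5 − 23·15)/116 = 125/116; q = (129·15 − 23·94)/116 = -227/116.
At x = 11: ŷ = (125/116)·(11) + (-227/116)·(1) = 287/29.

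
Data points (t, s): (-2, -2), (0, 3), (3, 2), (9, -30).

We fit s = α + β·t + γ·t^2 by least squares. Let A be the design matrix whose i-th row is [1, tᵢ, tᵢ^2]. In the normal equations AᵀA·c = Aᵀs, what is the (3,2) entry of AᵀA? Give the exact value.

Row 3 ↔ basis t^2, column 2 ↔ basis t, so (AᵀA)_{3,2} = Σᵢ (t^2)·(t) = (4)·(-2) + (0)·(0) + (9)·(3) + (81)·(9) = 748.

748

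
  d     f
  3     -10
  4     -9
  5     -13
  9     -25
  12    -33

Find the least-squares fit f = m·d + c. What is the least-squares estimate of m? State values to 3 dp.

m = -2.762

From the data, Σd·d = 275, Σd = 33, Σ1 = 5.
And Σd·f = -752, Σf = -90.
Δ = 275·5 − 33² = 286.
m = ((-752)·5 − 33·(-90))/286 = -395/143; c = (275·(-90) − 33·(-752))/286 = 3/13.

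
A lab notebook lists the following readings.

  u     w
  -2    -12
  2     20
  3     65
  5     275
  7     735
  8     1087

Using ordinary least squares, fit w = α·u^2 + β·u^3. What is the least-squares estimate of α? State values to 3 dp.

α = 1.094

With design matrix A, AᵀA = [[7235, 52943]; [52943, 396275]] and Aᵀw = [113075, 845035]ᵀ.
Eliminating β: 396275·(row 1) − 52943·(row 2) gives 64088376·α = 396275·113075 − 52943·845035 = 70107620, so α = 1593355/1456554.
Then β = (845035 − 52943·(1593355/1456554))/396275 = 31824625/16022094.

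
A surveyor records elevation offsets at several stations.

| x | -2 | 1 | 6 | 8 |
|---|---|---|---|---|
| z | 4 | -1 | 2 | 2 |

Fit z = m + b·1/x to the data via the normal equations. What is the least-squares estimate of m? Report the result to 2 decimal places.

m = 2.41

AᵀA·[m, b]ᵀ = Aᵀz reads: 4·m + (19/24)·b = 7;  (19/24)·m + (745/576)·b = -29/12.
(Σ1 = 4, Σ1/x = 19/24, Σ1/x·1/x = 745/576, Σz = 7, Σ1/x·z = -29/12.)
det = 4·(745/576) − (19/24)² = 291/64.
m = (7·(745/576) − (19/24)·(-29/12))/(291/64) = 6317/2619; b = (4·(-29/12) − (19/24)·7)/(291/64) = -2920/873.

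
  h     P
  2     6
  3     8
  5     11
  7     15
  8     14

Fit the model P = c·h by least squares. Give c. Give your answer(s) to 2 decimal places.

c = 2.04

AᵀA·[c]ᵀ = AᵀP reads: 151·c = 308.
(Σh·h = 151, Σh·P = 308.)
c = 308/151 = 2.03974.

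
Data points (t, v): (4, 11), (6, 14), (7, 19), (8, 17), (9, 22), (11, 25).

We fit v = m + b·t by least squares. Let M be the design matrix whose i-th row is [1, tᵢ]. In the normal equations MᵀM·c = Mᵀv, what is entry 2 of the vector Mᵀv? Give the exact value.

870

Entry 2 ↔ basis t, so (Mᵀv)_{2} = Σᵢ (t)·vᵢ = (4)·(11) + (6)·(14) + (7)·(19) + (8)·(17) + (9)·(22) + (11)·(25) = 870.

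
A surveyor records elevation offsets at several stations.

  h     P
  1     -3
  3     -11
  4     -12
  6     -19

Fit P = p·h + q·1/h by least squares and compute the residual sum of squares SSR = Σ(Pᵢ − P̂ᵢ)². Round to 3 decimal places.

With design matrix M, MᵀM = [[62, 4]; [4, 173/144]] and MᵀP = [-198, -77/6]ᵀ.
Δ = 62·(173/144) − 4² = 4211/72.
p = ((-198)·(173/144) − 4·(-77/6))/(4211/72) = -13431/4211; q = (62·(-77/6) − 4·(-198))/(4211/72) = -264/4211.
Residuals: 1062/4211, -5940/4211, 3258/4211, 621/4211; SSR = 11259/4211.

SSR = 2.674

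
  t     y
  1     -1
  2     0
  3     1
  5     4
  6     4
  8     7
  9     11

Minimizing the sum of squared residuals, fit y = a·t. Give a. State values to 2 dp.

a = 0.91

Compute the Gram sums: Σt·t = 220.
And Σt·y = 201.
Hence a = 201 / 220 ≈ 0.913636.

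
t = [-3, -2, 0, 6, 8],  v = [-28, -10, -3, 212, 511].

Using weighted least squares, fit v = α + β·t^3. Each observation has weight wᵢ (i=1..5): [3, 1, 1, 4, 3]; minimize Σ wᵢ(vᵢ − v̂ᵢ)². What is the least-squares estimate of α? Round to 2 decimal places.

α = -2.36

Setting ∂/∂α … = 0 gives: 12·α + 2311·β = 2284;  2311·α + 975307·β = 970412.
(Σwᵢ·1 = 12, Σwᵢ·t^3 = 2311, Σwᵢ·t^3·t^3 = 975307, Σwᵢ·v = 2284, Σwᵢ·t^3·v = 970412.)
Eliminating β: 975307·(row 1) − 2311·(row 2) gives 6362963·α = 975307·2284 − 2311·970412 = -15020944, so α = -15020944/6362963.
Then β = (970412 − 2311·(-15020944/6362963))/975307 = 6366620/6362963.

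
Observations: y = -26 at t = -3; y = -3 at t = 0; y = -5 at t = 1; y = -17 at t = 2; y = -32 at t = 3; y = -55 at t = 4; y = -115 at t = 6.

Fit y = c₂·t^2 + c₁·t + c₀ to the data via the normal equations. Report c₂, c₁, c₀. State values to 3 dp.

Forming AᵀA = [[1731, 289, 75]; [289, 75, 13]; [75, 13, 7]] and Aᵀy = [-5615, -967, -253]ᵀ gives AᵀA·[c₂, c₁, c₀]ᵀ = Aᵀy.
Row-reducing yields c₂ = -64115/21658, c₁ = -11485/10829, c₀ = -53177/21658.

c₂ = -2.960, c₁ = -1.061, c₀ = -2.455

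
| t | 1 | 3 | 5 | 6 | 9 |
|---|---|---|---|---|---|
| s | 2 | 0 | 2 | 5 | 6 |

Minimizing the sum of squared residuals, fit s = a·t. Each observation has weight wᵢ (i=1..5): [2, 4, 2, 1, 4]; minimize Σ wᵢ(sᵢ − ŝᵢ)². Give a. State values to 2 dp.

a = 0.60

Normal-equation sums: Σwᵢ·t·t = 448.
Right-hand side: Σwᵢ·t·s = 270.
a = 270/448 = 0.602679.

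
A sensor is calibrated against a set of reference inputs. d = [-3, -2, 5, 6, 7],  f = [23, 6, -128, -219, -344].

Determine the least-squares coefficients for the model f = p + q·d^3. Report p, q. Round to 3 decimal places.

From the data, Σ1 = 5, Σd^3 = 649, Σd^3·d^3 = 180723.
For Mᵀf: Σf = -662, Σd^3·f = -181965.
Eliminating q: 180723·(row 1) − 649·(row 2) gives 482414·p = 180723·(-662) − 649·(-181965) = -1543341, so p = -1543341/482414.
Then q = ((-181965) − 649·(-1543341/482414))/180723 = -480187/482414.

p = -3.199, q = -0.995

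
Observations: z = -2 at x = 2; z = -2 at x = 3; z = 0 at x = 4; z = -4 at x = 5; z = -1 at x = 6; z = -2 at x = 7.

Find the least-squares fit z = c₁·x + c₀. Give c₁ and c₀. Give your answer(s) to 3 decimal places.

From the data, Σx·x = 139, Σx = 27, Σ1 = 6.
Right-hand side: Σx·z = -50, Σz = -11.
So AᵀA·[c₁, c₀]ᵀ = Aᵀz: [[139, 27]; [27, 6]]·[c₁, c₀]ᵀ = [-50, -11]ᵀ.
Δ = 139·6 − 27² = 105.
c₁ = ((-50)·6 − 27·(-11))/105 = -1/35; c₀ = (139·(-11) − 27·(-50))/105 = -179/105.

c₁ = -0.029, c₀ = -1.705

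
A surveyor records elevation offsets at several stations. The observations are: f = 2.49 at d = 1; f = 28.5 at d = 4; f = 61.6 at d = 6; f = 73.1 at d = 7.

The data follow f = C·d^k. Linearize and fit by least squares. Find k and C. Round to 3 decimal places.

With ln fᵢ as the transformed response and ln dᵢ as the regressor:
Σln d = 5.1240, Σ(ln d)² = 8.9188, Σln f = 12.6747, Σln d·ln f = 20.3787.
Equations: 8.9188·k + 5.1240·ln C = 20.3787;  5.1240·k + 4·ln C = 12.6747.
Δ = 8.9188·4 − (5.1240)² = 9.4201; k = (20.3787·4 − 5.1240·12.6747)/9.4201 = 1.75902, ln C = (8.9188·12.6747 − 5.1240·20.3787)/9.4201 = 0.91537, so C = exp(0.91537) = 2.49771.

k = 1.759, C = 2.498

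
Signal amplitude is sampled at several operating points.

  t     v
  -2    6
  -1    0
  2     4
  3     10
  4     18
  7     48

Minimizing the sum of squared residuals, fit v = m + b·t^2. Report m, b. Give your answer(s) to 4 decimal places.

m = 0.8623, b = 0.9738

Forming MᵀM = [[6, 83]; [83, 2771]] and Mᵀv = [86, 2770]ᵀ gives MᵀM·[m, b]ᵀ = Mᵀv.
det = 6·2771 − 83² = 9737.
m = (86·2771 − 83·2770)/9737 = 8396/9737; b = (6·2770 − 83·86)/9737 = 9482/9737.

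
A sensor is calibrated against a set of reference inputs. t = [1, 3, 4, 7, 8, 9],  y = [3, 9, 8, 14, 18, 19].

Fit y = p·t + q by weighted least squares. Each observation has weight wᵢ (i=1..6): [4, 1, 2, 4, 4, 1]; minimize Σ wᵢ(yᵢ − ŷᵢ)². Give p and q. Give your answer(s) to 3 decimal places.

p = 2.015, q = 0.923

Setting ∂/∂p … = 0 gives: 578·p + 84·q = 1242;  84·p + 16·q = 184.
Determinant 578·16 − 84² = 2192.
p = (1242·16 − 84·184)/2192 = 276/137; q = (578·184 − 84·1242)/2192 = 253/274.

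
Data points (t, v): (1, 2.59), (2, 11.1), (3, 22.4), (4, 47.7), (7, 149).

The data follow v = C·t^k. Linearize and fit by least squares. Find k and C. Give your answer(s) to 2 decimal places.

k = 2.08, C = 2.55

Let Y = ln v. Fitting Y = k·ln t + ln C by least squares:
Sums: Σln t = 5.1240, Σ(ln t)² = 7.3958, Σln v = 15.3365, Σln t·ln v = 20.1792.
Normal system: [[7.3958, 5.1240]; [5.1240, 5]]·[k, ln C]ᵀ = [20.1792, 15.3365]ᵀ.
Slope k = (n·Σln t·ln v − Σln t·Σln v)/(n·Σ(ln t)² − (Σln t)²) = (5·20.1792 − 5.1240·15.3365)/10.7239 = 2.08059; ln C = (Σln v − k·Σln t)/n = 0.93514, so C = exp(0.93514) = 2.54756.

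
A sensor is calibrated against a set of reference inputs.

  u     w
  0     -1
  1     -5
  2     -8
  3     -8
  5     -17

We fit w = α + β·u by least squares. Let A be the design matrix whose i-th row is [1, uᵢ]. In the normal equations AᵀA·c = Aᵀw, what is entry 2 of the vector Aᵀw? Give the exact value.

Entry 2 ↔ basis u, so (Aᵀw)_{2} = Σᵢ (u)·wᵢ = (0)·(-1) + (1)·(-5) + (2)·(-8) + (3)·(-8) + (5)·(-17) = -130.

-130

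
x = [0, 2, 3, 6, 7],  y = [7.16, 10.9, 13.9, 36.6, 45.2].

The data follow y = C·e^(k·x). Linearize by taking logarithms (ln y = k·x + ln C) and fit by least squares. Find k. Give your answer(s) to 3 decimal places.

k = 0.274

Taking logs, ln y = k·x + ln C, so regress ln y on x.
Σx = 18.0000, Σ(x)² = 98.0000, Σln y = 14.4003, Σx·ln y = 60.9512.
Equations: 98.0000·k + 18.0000·ln C = 60.9512;  18.0000·k + 5·ln C = 14.4003.
Slope k = (n·Σx·ln y − Σx·Σln y)/(n·Σ(x)² − (Σx)²) = (5·60.9512 − 18.0000·14.4003)/166.0000 = 0.27440; ln C = (Σln y − k·Σx)/n = 1.89222.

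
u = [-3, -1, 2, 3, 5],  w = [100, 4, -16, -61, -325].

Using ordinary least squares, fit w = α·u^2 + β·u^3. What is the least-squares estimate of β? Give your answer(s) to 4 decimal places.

β = -3.0156

AᵀA·[α, β]ᵀ = Aᵀw reads: 804·α + 3156·β = -7834;  3156·α + 17148·β = -45104.
Eliminating β: 17148·(row 1) − 3156·(row 2) gives 3826656·α = 17148·(-7834) − 3156·(-45104) = 8010792, so α = 37087/17716.
Then β = ((-45104) − 3156·(37087/17716))/17148 = -160271/53148.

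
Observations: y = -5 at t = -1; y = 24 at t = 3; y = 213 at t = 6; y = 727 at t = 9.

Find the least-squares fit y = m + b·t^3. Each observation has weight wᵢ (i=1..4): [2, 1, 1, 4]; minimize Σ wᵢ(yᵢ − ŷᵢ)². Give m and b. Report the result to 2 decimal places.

m = -3.66, b = 1.00

With design matrix A, AᵀWA = [[8, 3157]; [3157, 2173151]] and AᵀWy = [3135, 2166598]ᵀ.
Eliminating b: 2173151·(row 1) − 3157·(row 2) gives 7418559·m = 2173151·3135 − 3157·2166598 = -27121501, so m = -27121501/7418559.
Then b = (2166598 − 3157·(-27121501/7418559))/2173151 = 7435589/7418559.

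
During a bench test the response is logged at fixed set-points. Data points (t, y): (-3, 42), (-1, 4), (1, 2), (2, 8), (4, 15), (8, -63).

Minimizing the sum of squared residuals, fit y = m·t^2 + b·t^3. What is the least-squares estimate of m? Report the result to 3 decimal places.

m = 3.046

AᵀA·[m, b]ᵀ = Aᵀy reads: 4451·m + 33581·b = -3376;  33581·m + 267035·b = -32368.
Eliminating b: 267035·(row 1) − 33581·(row 2) gives 60889224·m = 267035·(-3376) − 33581·(-32368) = 185439648, so m = 7726652/2537051.
Then b = ((-32368) − 33581·(7726652/2537051))/267035 = -1279188/2537051.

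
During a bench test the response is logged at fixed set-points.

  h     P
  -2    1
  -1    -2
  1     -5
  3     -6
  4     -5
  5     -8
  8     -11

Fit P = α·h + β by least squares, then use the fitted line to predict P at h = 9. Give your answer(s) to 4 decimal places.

Entries of XᵀX: Σh·h = 120, Σh = 18, Σ1 = 7.
And Σh·P = -171, ΣP = -36.
Eliminating β: 7·(row 1) − 18·(row 2) gives 516·α = 7·(-171) − 18·(-36) = -549, so α = -183/172.
Then β = ((-36) − 18·(-183/172))/7 = -207/86.
At h = 9: P̂ = (-183/172)·(9) + (-207/86)·(1) = -2061/172.

P̂ = -11.9826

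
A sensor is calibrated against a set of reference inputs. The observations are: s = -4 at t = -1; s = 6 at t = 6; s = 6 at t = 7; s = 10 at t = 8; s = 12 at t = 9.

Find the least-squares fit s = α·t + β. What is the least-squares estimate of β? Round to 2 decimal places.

Setting ∂/∂α … = 0 gives: 231·α + 29·β = 270;  29·α + 5·β = 30.
(Σt·t = 231, Σt = 29, Σ1 = 5, Σt·s = 270, Σs = 30.)
det = 231·5 − 29² = 314.
α = (270·5 − 29·30)/314 = 240/157; β = (231·30 − 29·270)/314 = -450/157.

β = -2.87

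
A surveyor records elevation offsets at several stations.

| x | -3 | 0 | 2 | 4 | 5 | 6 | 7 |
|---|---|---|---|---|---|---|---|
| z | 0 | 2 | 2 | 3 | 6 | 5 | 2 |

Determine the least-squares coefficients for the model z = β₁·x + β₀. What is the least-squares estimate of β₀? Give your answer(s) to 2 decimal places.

From the data, Σx·x = 139, Σx = 21, Σ1 = 7.
Moment sums: Σx·z = 90, Σz = 20.
MᵀM·[β₁, β₀]ᵀ = Mᵀz becomes [[139, 21]; [21, 7]]·[β₁, β₀]ᵀ = [90, 20]ᵀ.
Eliminating β₀: 7·(row 1) − 21·(row 2) gives 532·β₁ = 7·90 − 21·20 = 210, so β₁ = 15/38.
Then β₀ = (20 − 21·(15/38))/7 = 445/266.

β₀ = 1.67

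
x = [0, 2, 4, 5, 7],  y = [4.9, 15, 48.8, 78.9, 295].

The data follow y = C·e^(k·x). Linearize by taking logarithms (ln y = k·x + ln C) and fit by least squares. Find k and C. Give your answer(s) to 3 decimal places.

Linearized form: ln y = k·x + ln C. From the 5 transformed points,
Σx = 18.0000, Σ(x)² = 94.0000, Σln y = 18.2402, Σx·ln y = 82.6168.
Equations: 94.0000·k + 18.0000·ln C = 82.6168;  18.0000·k + 5·ln C = 18.2402.
Δ = 94.0000·5 − (18.0000)² = 146.0000; k = (82.6168·5 − 18.0000·18.2402)/146.0000 = 0.58055, ln C = (94.0000·18.2402 − 18.0000·82.6168)/146.0000 = 1.55805, so C = exp(1.55805) = 4.74953.

k = 0.581, C = 4.750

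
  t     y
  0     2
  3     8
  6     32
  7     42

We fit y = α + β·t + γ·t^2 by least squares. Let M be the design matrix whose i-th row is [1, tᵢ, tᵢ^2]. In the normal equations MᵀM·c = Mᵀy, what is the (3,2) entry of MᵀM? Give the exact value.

Row 3 ↔ basis t^2, column 2 ↔ basis t, so (MᵀM)_{3,2} = Σᵢ (t^2)·(t) = (0)·(0) + (9)·(3) + (36)·(6) + (49)·(7) = 586.

586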